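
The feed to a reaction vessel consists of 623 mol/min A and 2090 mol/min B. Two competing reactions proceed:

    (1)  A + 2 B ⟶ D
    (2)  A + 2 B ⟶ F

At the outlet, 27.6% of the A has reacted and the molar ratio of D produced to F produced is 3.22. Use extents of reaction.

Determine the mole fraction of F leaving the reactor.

0.0172

Conversion of A: A consumed = 0.276 × 623 = 171.9 mol/min = 1ξ₁ + 1ξ₂.
Selectivity: 1ξ₁ / (1ξ₂) = 3.22 → ξ₁ = 3.22 ξ₂.
Substitute: (1·3.22 + 1) ξ₂ = 171.9 → ξ₂ = 40.75 mol/min, ξ₁ = 131.2 mol/min.
Outlet amounts (n = n₀ + Σ ν·ξ):
  A: 623 − 1(131.2) − 1(40.75) = 451.1
  B: 2090 − 2(131.2) − 2(40.75) = 1746
  D: 0 + 1(131.2) = 131.2
  F: 0 + 1(40.75) = 40.75
Total out = 2369 mol/min; y_F = 40.75 / 2369 = 0.0172.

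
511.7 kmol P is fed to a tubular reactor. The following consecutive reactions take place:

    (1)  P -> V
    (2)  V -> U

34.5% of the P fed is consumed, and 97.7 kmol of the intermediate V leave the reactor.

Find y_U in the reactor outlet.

0.154

Conversion of P: P consumed = 1ξ₁ = 0.345 × 511.7 → ξ₁ = 176.5 kmol.
V balance: n_V = 0 + 1ξ₁ − 1ξ₂ = 97.7 → ξ₂ = (1·176.5 − 97.7)/1 = 78.84 kmol.
Outlet amounts (n = n₀ + Σ ν·ξ):
  P: 511.7 − 1(176.5) = 335.2
  V: 0 + 1(176.5) − 1(78.84) = 97.7
  U: 0 + 1(78.84) = 78.84
Total out = 511.7 kmol; y_U = 78.84 / 511.7 = 0.1541.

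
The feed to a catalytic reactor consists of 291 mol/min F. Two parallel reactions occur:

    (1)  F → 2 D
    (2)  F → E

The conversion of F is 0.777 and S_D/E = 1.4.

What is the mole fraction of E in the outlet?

0.346

Conversion of F: F consumed = 0.777 × 291 = 226.1 mol/min = 1ξ₁ + 1ξ₂.
Selectivity: 2ξ₁ / (1ξ₂) = 1.4 → ξ₁ = 0.7 ξ₂.
Substitute: (1·0.7 + 1) ξ₂ = 226.1 → ξ₂ = 133 mol/min, ξ₁ = 93.1 mol/min.
Outlet amounts (n = n₀ + Σ ν·ξ):
  F: 291 − 1(93.1) − 1(133) = 64.89
  D: 0 + 2(93.1) = 186.2
  E: 0 + 1(133) = 133
Total out = 384.1 mol/min; y_E = 133 / 384.1 = 0.3463.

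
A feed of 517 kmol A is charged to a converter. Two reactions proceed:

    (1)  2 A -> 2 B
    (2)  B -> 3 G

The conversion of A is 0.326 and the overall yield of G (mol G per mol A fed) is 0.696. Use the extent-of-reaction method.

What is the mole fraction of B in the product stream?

0.0642

Conversion of A: A consumed = 2ξ₁ = 0.326 × 517 → ξ₁ = 84.27 kmol.
Yield of G: 3ξ₂ / 517 = 0.696 → ξ₂ = 119.9 kmol.
Outlet amounts (n = n₀ + Σ ν·ξ):
  A: 517 − 2(84.27) = 348.5
  B: 0 + 2(84.27) − 1(119.9) = 48.6
  G: 0 + 3(119.9) = 359.8
Total out = 756.9 kmol; y_B = 48.6 / 756.9 = 0.06421.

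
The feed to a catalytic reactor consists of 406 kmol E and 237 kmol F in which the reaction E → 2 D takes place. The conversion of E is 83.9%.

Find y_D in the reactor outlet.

E reacted = 0.839 × 406 = 340.6 kmol; ν_E = −1, so ξ = 340.6/1 = 340.6 kmol.
Outlet amounts (n = n₀ + ν ξ):
  E: 406 − 1(340.6) = 65.37
  D: 0 + 2(340.6) = 681.3
  F: 237 (inert)
Total out = 983.6 kmol; y_D = 681.3 / 983.6 = 0.6926.

0.693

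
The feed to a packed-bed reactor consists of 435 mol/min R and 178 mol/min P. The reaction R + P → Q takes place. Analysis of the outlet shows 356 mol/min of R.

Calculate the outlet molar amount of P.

For R: n = n₀ − 1ξ → 356 = 435 − 1ξ, giving ξ = 79 mol/min.
Outlet amounts (n = n₀ + ν ξ):
  R: 435 − 1(79) = 356
  P: 178 − 1(79) = 99
  Q: 0 + 1(79) = 79

99 mol/min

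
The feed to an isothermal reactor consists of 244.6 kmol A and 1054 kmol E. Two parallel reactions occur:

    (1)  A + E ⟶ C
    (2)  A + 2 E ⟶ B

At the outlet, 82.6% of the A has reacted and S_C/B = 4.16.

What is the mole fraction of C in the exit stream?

Conversion of A: A consumed = 0.826 × 244.6 = 202 kmol = 1ξ₁ + 1ξ₂.
Selectivity: 1ξ₁ / (1ξ₂) = 4.16 → ξ₁ = 4.16 ξ₂.
Substitute: (1·4.16 + 1) ξ₂ = 202 → ξ₂ = 39.15 kmol, ξ₁ = 162.9 kmol.
Outlet amounts (n = n₀ + Σ ν·ξ):
  A: 244.6 − 1(162.9) − 1(39.15) = 42.56
  E: 1054 − 1(162.9) − 2(39.15) = 812.8
  C: 0 + 1(162.9) = 162.9
  B: 0 + 1(39.15) = 39.15
Total out = 1057 kmol; y_C = 162.9 / 1057 = 0.154.

0.154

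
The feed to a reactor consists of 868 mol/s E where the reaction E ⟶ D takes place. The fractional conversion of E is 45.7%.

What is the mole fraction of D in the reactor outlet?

E reacted = 0.457 × 868 = 396.7 mol/s; ν_E = −1, so ξ = 396.7/1 = 396.7 mol/s.
Outlet amounts (n = n₀ + ν ξ):
  E: 868 − 1(396.7) = 471.3
  D: 0 + 1(396.7) = 396.7
Total out = 868 mol/s; y_D = 396.7 / 868 = 0.457.

0.457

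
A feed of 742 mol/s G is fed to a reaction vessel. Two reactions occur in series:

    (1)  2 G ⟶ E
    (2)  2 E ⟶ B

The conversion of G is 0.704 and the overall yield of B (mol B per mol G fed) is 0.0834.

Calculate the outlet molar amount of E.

137 mol/s

Conversion of G: G consumed = 2ξ₁ = 0.704 × 742 → ξ₁ = 261.2 mol/s.
Yield of B: 1ξ₂ / 742 = 0.0834 → ξ₂ = 61.88 mol/s.
Outlet amounts (n = n₀ + Σ ν·ξ):
  G: 742 − 2(261.2) = 219.6
  E: 0 + 1(261.2) − 2(61.88) = 137.4
  B: 0 + 1(61.88) = 61.88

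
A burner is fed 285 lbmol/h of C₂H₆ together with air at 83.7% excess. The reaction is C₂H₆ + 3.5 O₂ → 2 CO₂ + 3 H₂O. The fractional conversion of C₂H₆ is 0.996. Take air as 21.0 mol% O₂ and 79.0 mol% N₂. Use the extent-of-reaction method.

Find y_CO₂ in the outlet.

0.062

Stoichiometric O₂ = 3.5 × 285 = 997.5 lbmol/h; O₂ fed = 997.5 × 1.837 = 1832 lbmol/h.
N₂ fed = 1832 × 79/21 = 6893 lbmol/h.
Fuel reacted = 0.996 × 285 → ξ = 283.9 lbmol/h.
Outlet (n = n₀ + ν ξ):
  C₂H₆: 285 − 1(283.9) = 1.14
  O₂: 1832 − 3.5(283.9) = 838.9
  N₂: 6893 (inert)
  CO₂: 0 + 2(283.9) = 567.7
  H₂O: 0 + 3(283.9) = 851.6
Total out = 9153 lbmol/h; y_CO₂ = 567.7 / 9153 = 0.06203.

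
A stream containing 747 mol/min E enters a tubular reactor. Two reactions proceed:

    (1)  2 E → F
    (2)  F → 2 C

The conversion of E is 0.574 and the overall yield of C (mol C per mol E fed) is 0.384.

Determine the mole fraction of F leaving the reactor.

Conversion of E: E consumed = 2ξ₁ = 0.574 × 747 → ξ₁ = 214.4 mol/min.
Yield of C: 2ξ₂ / 747 = 0.384 → ξ₂ = 143.4 mol/min.
Outlet amounts (n = n₀ + Σ ν·ξ):
  E: 747 − 2(214.4) = 318.2
  F: 0 + 1(214.4) − 1(143.4) = 70.96
  C: 0 + 2(143.4) = 286.8
Total out = 676 mol/min; y_F = 70.96 / 676 = 0.105.

0.105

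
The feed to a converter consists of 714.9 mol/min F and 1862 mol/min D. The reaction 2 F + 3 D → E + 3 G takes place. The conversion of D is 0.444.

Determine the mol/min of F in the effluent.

D reacted = 0.444 × 1862 = 826.7 mol/min; ν_D = −3, so ξ = 826.7/3 = 275.6 mol/min.
Outlet amounts (n = n₀ + ν ξ):
  F: 714.9 − 2(275.6) = 163.7
  D: 1862 − 3(275.6) = 1035
  E: 0 + 1(275.6) = 275.6
  G: 0 + 3(275.6) = 826.7

164 mol/min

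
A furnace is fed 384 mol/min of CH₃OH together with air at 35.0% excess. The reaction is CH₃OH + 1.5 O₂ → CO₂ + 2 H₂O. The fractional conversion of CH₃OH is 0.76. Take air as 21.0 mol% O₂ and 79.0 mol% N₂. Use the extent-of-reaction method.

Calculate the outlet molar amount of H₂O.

584 mol/min

Stoichiometric O₂ = 1.5 × 384 = 576 mol/min; O₂ fed = 576 × 1.350 = 777.6 mol/min.
N₂ fed = 777.6 × 79/21 = 2925 mol/min.
Fuel reacted = 0.76 × 384 → ξ = 291.8 mol/min.
Outlet (n = n₀ + ν ξ):
  CH₃OH: 384 − 1(291.8) = 92.16
  O₂: 777.6 − 1.5(291.8) = 339.8
  N₂: 2925 (inert)
  CO₂: 0 + 1(291.8) = 291.8
  H₂O: 0 + 2(291.8) = 583.7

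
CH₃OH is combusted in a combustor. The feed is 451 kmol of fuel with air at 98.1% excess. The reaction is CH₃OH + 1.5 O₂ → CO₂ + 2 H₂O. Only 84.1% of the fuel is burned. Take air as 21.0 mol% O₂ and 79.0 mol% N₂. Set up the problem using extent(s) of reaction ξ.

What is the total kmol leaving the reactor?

7020 kmol

Stoichiometric O₂ = 1.5 × 451 = 676.5 kmol; O₂ fed = 676.5 × 1.981 = 1340 kmol.
N₂ fed = 1340 × 79/21 = 5042 kmol.
Fuel reacted = 0.841 × 451 → ξ = 379.3 kmol.
Outlet (n = n₀ + ν ξ):
  CH₃OH: 451 − 1(379.3) = 71.71
  O₂: 1340 − 1.5(379.3) = 771.2
  N₂: 5042 (inert)
  CO₂: 0 + 1(379.3) = 379.3
  H₂O: 0 + 2(379.3) = 758.6
Total out = 71.71 + 771.2 + 5042 + 379.3 + 758.6 = 7022 kmol.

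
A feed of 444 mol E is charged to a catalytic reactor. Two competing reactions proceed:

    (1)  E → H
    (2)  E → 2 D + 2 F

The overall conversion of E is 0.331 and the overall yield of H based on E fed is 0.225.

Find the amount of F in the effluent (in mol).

Yield of H: 1ξ₁ / 444 = 0.225 → ξ₁ = 99.9 mol.
Conversion of E: 1ξ₁ + 1ξ₂ = 0.331 × 444 = 147 → ξ₂ = 47.06 mol.
Outlet amounts (n = n₀ + Σ ν·ξ):
  E: 444 − 1(99.9) − 1(47.06) = 297
  H: 0 + 1(99.9) = 99.9
  D: 0 + 2(47.06) = 94.13
  F: 0 + 2(47.06) = 94.13

94.1 mol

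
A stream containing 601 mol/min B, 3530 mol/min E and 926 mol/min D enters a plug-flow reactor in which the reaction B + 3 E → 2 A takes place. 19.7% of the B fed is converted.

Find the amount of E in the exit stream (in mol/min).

3170 mol/min

B reacted = 0.197 × 601 = 118.4 mol/min; ν_B = −1, so ξ = 118.4/1 = 118.4 mol/min.
Outlet amounts (n = n₀ + ν ξ):
  B: 601 − 1(118.4) = 482.6
  E: 3530 − 3(118.4) = 3175
  A: 0 + 2(118.4) = 236.8
  D: 926 (inert)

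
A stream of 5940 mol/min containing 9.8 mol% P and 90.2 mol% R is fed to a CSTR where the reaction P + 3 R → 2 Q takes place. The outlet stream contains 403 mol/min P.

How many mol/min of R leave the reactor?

For P: n = n₀ − 1ξ → 403 = 582.1 − 1ξ, giving ξ = 179.1 mol/min.
Outlet amounts (n = n₀ + ν ξ):
  P: 582.1 − 1(179.1) = 403
  R: 5358 − 3(179.1) = 4821
  Q: 0 + 2(179.1) = 358.2

4820 mol/min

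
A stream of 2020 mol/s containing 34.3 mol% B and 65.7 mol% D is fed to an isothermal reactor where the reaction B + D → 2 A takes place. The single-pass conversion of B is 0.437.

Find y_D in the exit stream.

B reacted = 0.437 × 692.9 = 302.8 mol/s; ν_B = −1, so ξ = 302.8/1 = 302.8 mol/s.
Outlet amounts (n = n₀ + ν ξ):
  B: 692.9 − 1(302.8) = 390.1
  D: 1327 − 1(302.8) = 1024
  A: 0 + 2(302.8) = 605.6
Total out = 2020 mol/s; y_D = 1024 / 2020 = 0.5071.

0.507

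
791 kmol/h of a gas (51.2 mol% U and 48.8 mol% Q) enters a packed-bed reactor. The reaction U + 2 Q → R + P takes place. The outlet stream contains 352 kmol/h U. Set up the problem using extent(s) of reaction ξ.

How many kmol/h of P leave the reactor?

53 kmol/h

For U: n = n₀ − 1ξ → 352 = 405 − 1ξ, giving ξ = 52.99 kmol/h.
Outlet amounts (n = n₀ + ν ξ):
  U: 405 − 1(52.99) = 352
  Q: 386 − 2(52.99) = 280
  R: 0 + 1(52.99) = 52.99
  P: 0 + 1(52.99) = 52.99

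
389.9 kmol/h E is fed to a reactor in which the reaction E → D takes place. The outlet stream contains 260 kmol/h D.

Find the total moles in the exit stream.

For D: n = n₀ + 1ξ → 260 = 0 + 1ξ, giving ξ = 260 kmol/h.
Outlet amounts (n = n₀ + ν ξ):
  E: 389.9 − 1(260) = 129.9
  D: 0 + 1(260) = 260
Total out = 129.9 + 260 = 389.9 kmol/h.

390 kmol/h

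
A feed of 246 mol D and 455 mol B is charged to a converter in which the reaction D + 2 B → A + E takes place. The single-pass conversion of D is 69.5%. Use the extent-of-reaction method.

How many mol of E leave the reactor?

D reacted = 0.695 × 246 = 171 mol; ν_D = −1, so ξ = 171/1 = 171 mol.
Outlet amounts (n = n₀ + ν ξ):
  D: 246 − 1(171) = 75.03
  B: 455 − 2(171) = 113.1
  A: 0 + 1(171) = 171
  E: 0 + 1(171) = 171

171 mol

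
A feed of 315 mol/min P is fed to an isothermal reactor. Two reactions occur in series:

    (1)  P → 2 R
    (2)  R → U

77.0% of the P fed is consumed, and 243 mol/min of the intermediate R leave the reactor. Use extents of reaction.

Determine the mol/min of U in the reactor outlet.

242 mol/min

Conversion of P: P consumed = 1ξ₁ = 0.77 × 315 → ξ₁ = 242.6 mol/min.
R balance: n_R = 0 + 2ξ₁ − 1ξ₂ = 243 → ξ₂ = (2·242.6 − 243)/1 = 242.1 mol/min.
Outlet amounts (n = n₀ + Σ ν·ξ):
  P: 315 − 1(242.6) = 72.45
  R: 0 + 2(242.6) − 1(242.1) = 243
  U: 0 + 1(242.1) = 242.1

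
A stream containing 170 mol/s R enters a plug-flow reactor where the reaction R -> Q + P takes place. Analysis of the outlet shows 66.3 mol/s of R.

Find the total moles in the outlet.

274 mol/s

For R: n = n₀ − 1ξ → 66.3 = 170 − 1ξ, giving ξ = 103.7 mol/s.
Outlet amounts (n = n₀ + ν ξ):
  R: 170 − 1(103.7) = 66.3
  Q: 0 + 1(103.7) = 103.7
  P: 0 + 1(103.7) = 103.7
Total out = 66.3 + 103.7 + 103.7 = 273.7 mol/s.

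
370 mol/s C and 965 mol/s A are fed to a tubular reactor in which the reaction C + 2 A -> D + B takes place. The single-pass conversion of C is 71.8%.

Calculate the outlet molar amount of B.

C reacted = 0.718 × 370 = 265.7 mol/s; ν_C = −1, so ξ = 265.7/1 = 265.7 mol/s.
Outlet amounts (n = n₀ + ν ξ):
  C: 370 − 1(265.7) = 104.3
  A: 965 − 2(265.7) = 433.7
  D: 0 + 1(265.7) = 265.7
  B: 0 + 1(265.7) = 265.7

266 mol/s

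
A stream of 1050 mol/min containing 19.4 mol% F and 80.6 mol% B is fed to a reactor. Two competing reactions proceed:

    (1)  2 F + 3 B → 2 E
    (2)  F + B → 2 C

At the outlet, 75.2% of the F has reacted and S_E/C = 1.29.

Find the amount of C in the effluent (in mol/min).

Conversion of F: F consumed = 0.752 × 203.7 = 153.2 mol/min = 2ξ₁ + 1ξ₂.
Selectivity: 2ξ₁ / (2ξ₂) = 1.29 → ξ₁ = 1.29 ξ₂.
Substitute: (2·1.29 + 1) ξ₂ = 153.2 → ξ₂ = 42.79 mol/min, ξ₁ = 55.2 mol/min.
Outlet amounts (n = n₀ + Σ ν·ξ):
  F: 203.7 − 2(55.2) − 1(42.79) = 50.52
  B: 846.3 − 3(55.2) − 1(42.79) = 637.9
  E: 0 + 2(55.2) = 110.4
  C: 0 + 2(42.79) = 85.58

85.6 mol/min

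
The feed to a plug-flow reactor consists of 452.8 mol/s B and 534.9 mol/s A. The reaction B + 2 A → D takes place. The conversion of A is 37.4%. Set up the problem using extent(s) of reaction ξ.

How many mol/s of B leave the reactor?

A reacted = 0.374 × 534.9 = 200.1 mol/s; ν_A = −2, so ξ = 200.1/2 = 100 mol/s.
Outlet amounts (n = n₀ + ν ξ):
  B: 452.8 − 1(100) = 352.8
  A: 534.9 − 2(100) = 334.8
  D: 0 + 1(100) = 100

353 mol/s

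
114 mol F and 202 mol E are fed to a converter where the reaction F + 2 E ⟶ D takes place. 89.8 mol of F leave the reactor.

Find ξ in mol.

ξ = 24.2 mol

For F: n = n₀ − 1ξ → 89.8 = 114 − 1ξ, giving ξ = 24.2 mol.
Outlet amounts (n = n₀ + ν ξ):
  F: 114 − 1(24.2) = 89.8
  E: 202 − 2(24.2) = 153.6
  D: 0 + 1(24.2) = 24.2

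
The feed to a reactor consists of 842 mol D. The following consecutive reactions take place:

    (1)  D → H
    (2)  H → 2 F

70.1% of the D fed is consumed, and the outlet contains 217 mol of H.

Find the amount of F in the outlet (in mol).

746 mol

Conversion of D: D consumed = 1ξ₁ = 0.701 × 842 → ξ₁ = 590.2 mol.
H balance: n_H = 0 + 1ξ₁ − 1ξ₂ = 217 → ξ₂ = (1·590.2 − 217)/1 = 373.2 mol.
Outlet amounts (n = n₀ + Σ ν·ξ):
  D: 842 − 1(590.2) = 251.8
  H: 0 + 1(590.2) − 1(373.2) = 217
  F: 0 + 2(373.2) = 746.5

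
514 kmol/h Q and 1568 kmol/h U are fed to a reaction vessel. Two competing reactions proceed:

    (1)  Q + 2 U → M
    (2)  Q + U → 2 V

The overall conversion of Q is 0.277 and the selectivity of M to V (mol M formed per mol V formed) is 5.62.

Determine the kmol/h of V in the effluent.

23.3 kmol/h

Conversion of Q: Q consumed = 0.277 × 514 = 142.4 kmol/h = 1ξ₁ + 1ξ₂.
Selectivity: 1ξ₁ / (2ξ₂) = 5.62 → ξ₁ = 11.24 ξ₂.
Substitute: (1·11.24 + 1) ξ₂ = 142.4 → ξ₂ = 11.63 kmol/h, ξ₁ = 130.7 kmol/h.
Outlet amounts (n = n₀ + Σ ν·ξ):
  Q: 514 − 1(130.7) − 1(11.63) = 371.6
  U: 1568 − 2(130.7) − 1(11.63) = 1295
  M: 0 + 1(130.7) = 130.7
  V: 0 + 2(11.63) = 23.26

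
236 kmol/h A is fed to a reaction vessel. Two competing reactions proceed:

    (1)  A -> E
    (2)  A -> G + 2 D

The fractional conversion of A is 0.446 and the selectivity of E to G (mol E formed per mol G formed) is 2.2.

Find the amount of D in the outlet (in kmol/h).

65.8 kmol/h

Conversion of A: A consumed = 0.446 × 236 = 105.3 kmol/h = 1ξ₁ + 1ξ₂.
Selectivity: 1ξ₁ / (1ξ₂) = 2.2 → ξ₁ = 2.2 ξ₂.
Substitute: (1·2.2 + 1) ξ₂ = 105.3 → ξ₂ = 32.89 kmol/h, ξ₁ = 72.36 kmol/h.
Outlet amounts (n = n₀ + Σ ν·ξ):
  A: 236 − 1(72.36) − 1(32.89) = 130.7
  E: 0 + 1(72.36) = 72.36
  G: 0 + 1(32.89) = 32.89
  D: 0 + 2(32.89) = 65.78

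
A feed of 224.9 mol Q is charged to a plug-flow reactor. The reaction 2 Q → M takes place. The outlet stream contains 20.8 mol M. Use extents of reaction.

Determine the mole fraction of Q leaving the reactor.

For M: n = n₀ + 1ξ → 20.8 = 0 + 1ξ, giving ξ = 20.8 mol.
Outlet amounts (n = n₀ + ν ξ):
  Q: 224.9 − 2(20.8) = 183.3
  M: 0 + 1(20.8) = 20.8
Total out = 204.1 mol; y_Q = 183.3 / 204.1 = 0.8981.

0.898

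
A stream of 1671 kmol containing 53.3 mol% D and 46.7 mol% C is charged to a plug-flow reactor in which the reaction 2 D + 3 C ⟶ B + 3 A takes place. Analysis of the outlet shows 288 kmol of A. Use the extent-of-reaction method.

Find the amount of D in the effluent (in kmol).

For A: n = n₀ + 3ξ → 288 = 0 + 3ξ, giving ξ = 96 kmol.
Outlet amounts (n = n₀ + ν ξ):
  D: 890.6 − 2(96) = 698.6
  C: 780.4 − 3(96) = 492.4
  B: 0 + 1(96) = 96
  A: 0 + 3(96) = 288

699 kmol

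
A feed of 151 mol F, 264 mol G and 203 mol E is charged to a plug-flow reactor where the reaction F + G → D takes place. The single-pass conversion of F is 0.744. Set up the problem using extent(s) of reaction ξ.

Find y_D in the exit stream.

F reacted = 0.744 × 151 = 112.3 mol; ν_F = −1, so ξ = 112.3/1 = 112.3 mol.
Outlet amounts (n = n₀ + ν ξ):
  F: 151 − 1(112.3) = 38.66
  G: 264 − 1(112.3) = 151.7
  D: 0 + 1(112.3) = 112.3
  E: 203 (inert)
Total out = 505.7 mol; y_D = 112.3 / 505.7 = 0.2222.

0.222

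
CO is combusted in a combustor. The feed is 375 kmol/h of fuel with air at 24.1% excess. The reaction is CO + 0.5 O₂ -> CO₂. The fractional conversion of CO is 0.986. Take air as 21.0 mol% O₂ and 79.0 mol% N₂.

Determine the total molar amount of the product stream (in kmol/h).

Stoichiometric O₂ = 0.5 × 375 = 187.5 kmol/h; O₂ fed = 187.5 × 1.241 = 232.7 kmol/h.
N₂ fed = 232.7 × 79/21 = 875.3 kmol/h.
Fuel reacted = 0.986 × 375 → ξ = 369.8 kmol/h.
Outlet (n = n₀ + ν ξ):
  CO: 375 − 1(369.8) = 5.25
  O₂: 232.7 − 0.5(369.8) = 47.81
  N₂: 875.3 (inert)
  CO₂: 0 + 1(369.8) = 369.8
Total out = 5.25 + 47.81 + 875.3 + 369.8 = 1298 kmol/h.

1300 kmol/h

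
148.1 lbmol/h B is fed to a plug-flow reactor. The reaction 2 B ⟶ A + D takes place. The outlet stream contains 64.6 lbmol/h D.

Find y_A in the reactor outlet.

For D: n = n₀ + 1ξ → 64.6 = 0 + 1ξ, giving ξ = 64.6 lbmol/h.
Outlet amounts (n = n₀ + ν ξ):
  B: 148.1 − 2(64.6) = 18.9
  A: 0 + 1(64.6) = 64.6
  D: 0 + 1(64.6) = 64.6
Total out = 148.1 lbmol/h; y_A = 64.6 / 148.1 = 0.4362.

0.436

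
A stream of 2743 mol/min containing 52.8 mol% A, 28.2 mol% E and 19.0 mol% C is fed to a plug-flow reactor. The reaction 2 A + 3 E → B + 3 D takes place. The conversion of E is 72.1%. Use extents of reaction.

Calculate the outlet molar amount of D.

E reacted = 0.721 × 773.5 = 557.7 mol/min; ν_E = −3, so ξ = 557.7/3 = 185.9 mol/min.
Outlet amounts (n = n₀ + ν ξ):
  A: 1448 − 2(185.9) = 1076
  E: 773.5 − 3(185.9) = 215.8
  B: 0 + 1(185.9) = 185.9
  D: 0 + 3(185.9) = 557.7
  C: 521.2 (inert)

558 mol/min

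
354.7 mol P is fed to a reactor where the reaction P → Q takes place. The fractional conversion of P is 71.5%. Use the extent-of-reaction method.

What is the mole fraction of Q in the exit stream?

0.715

P reacted = 0.715 × 354.7 = 253.6 mol; ν_P = −1, so ξ = 253.6/1 = 253.6 mol.
Outlet amounts (n = n₀ + ν ξ):
  P: 354.7 − 1(253.6) = 101.1
  Q: 0 + 1(253.6) = 253.6
Total out = 354.7 mol; y_Q = 253.6 / 354.7 = 0.715.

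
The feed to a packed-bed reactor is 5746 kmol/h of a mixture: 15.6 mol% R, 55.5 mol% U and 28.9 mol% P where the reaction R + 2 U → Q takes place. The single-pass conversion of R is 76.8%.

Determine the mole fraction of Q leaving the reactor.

0.158

R reacted = 0.768 × 896.4 = 688.4 kmol/h; ν_R = −1, so ξ = 688.4/1 = 688.4 kmol/h.
Outlet amounts (n = n₀ + ν ξ):
  R: 896.4 − 1(688.4) = 208
  U: 3189 − 2(688.4) = 1812
  Q: 0 + 1(688.4) = 688.4
  P: 1661 (inert)
Total out = 4369 kmol/h; y_Q = 688.4 / 4369 = 0.1576.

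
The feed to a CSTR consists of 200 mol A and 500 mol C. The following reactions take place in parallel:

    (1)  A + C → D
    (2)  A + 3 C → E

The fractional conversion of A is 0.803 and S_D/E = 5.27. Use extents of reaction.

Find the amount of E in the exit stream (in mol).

Conversion of A: A consumed = 0.803 × 200 = 160.6 mol = 1ξ₁ + 1ξ₂.
Selectivity: 1ξ₁ / (1ξ₂) = 5.27 → ξ₁ = 5.27 ξ₂.
Substitute: (1·5.27 + 1) ξ₂ = 160.6 → ξ₂ = 25.61 mol, ξ₁ = 135 mol.
Outlet amounts (n = n₀ + Σ ν·ξ):
  A: 200 − 1(135) − 1(25.61) = 39.4
  C: 500 − 1(135) − 3(25.61) = 288.2
  D: 0 + 1(135) = 135
  E: 0 + 1(25.61) = 25.61

25.6 mol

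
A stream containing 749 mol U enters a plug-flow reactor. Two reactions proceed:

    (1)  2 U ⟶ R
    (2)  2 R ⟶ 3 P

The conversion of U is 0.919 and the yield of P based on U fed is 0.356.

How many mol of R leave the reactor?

166 mol

Conversion of U: U consumed = 2ξ₁ = 0.919 × 749 → ξ₁ = 344.2 mol.
Yield of P: 3ξ₂ / 749 = 0.356 → ξ₂ = 88.88 mol.
Outlet amounts (n = n₀ + Σ ν·ξ):
  U: 749 − 2(344.2) = 60.67
  R: 0 + 1(344.2) − 2(88.88) = 166.4
  P: 0 + 3(88.88) = 266.6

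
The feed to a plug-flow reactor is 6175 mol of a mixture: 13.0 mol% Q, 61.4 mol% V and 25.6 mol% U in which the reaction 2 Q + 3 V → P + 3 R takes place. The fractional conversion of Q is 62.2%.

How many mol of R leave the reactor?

749 mol

Q reacted = 0.622 × 802.8 = 499.3 mol; ν_Q = −2, so ξ = 499.3/2 = 249.7 mol.
Outlet amounts (n = n₀ + ν ξ):
  Q: 802.8 − 2(249.7) = 303.4
  V: 3791 − 3(249.7) = 3042
  P: 0 + 1(249.7) = 249.7
  R: 0 + 3(249.7) = 749
  U: 1581 (inert)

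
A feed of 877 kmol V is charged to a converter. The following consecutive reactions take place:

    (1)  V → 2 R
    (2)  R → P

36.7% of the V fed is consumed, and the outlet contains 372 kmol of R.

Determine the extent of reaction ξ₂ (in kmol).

Conversion of V: V consumed = 1ξ₁ = 0.367 × 877 → ξ₁ = 321.9 kmol.
R balance: n_R = 0 + 2ξ₁ − 1ξ₂ = 372 → ξ₂ = (2·321.9 − 372)/1 = 271.7 kmol.
Outlet amounts (n = n₀ + Σ ν·ξ):
  V: 877 − 1(321.9) = 555.1
  R: 0 + 2(321.9) − 1(271.7) = 372
  P: 0 + 1(271.7) = 271.7

ξ₂ = 272 kmol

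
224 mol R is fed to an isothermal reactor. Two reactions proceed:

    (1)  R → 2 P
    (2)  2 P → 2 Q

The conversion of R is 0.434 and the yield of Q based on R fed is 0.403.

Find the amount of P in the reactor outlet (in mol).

Conversion of R: R consumed = 1ξ₁ = 0.434 × 224 → ξ₁ = 97.22 mol.
Yield of Q: 2ξ₂ / 224 = 0.403 → ξ₂ = 45.14 mol.
Outlet amounts (n = n₀ + Σ ν·ξ):
  R: 224 − 1(97.22) = 126.8
  P: 0 + 2(97.22) − 2(45.14) = 104.2
  Q: 0 + 2(45.14) = 90.27

104 mol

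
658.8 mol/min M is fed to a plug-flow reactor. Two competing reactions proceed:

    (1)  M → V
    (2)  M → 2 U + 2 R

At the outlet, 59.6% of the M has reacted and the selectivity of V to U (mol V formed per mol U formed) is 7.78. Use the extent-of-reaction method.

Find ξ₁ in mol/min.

Conversion of M: M consumed = 0.596 × 658.8 = 392.6 mol/min = 1ξ₁ + 1ξ₂.
Selectivity: 1ξ₁ / (2ξ₂) = 7.78 → ξ₁ = 15.56 ξ₂.
Substitute: (1·15.56 + 1) ξ₂ = 392.6 → ξ₂ = 23.71 mol/min, ξ₁ = 368.9 mol/min.
Outlet amounts (n = n₀ + Σ ν·ξ):
  M: 658.8 − 1(368.9) − 1(23.71) = 266.2
  V: 0 + 1(368.9) = 368.9
  U: 0 + 2(23.71) = 47.42
  R: 0 + 2(23.71) = 47.42

ξ₁ = 369 mol/min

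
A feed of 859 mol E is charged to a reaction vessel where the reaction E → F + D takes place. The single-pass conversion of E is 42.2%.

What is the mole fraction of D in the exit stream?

0.297

E reacted = 0.422 × 859 = 362.5 mol; ν_E = −1, so ξ = 362.5/1 = 362.5 mol.
Outlet amounts (n = n₀ + ν ξ):
  E: 859 − 1(362.5) = 496.5
  F: 0 + 1(362.5) = 362.5
  D: 0 + 1(362.5) = 362.5
Total out = 1221 mol; y_D = 362.5 / 1221 = 0.2968.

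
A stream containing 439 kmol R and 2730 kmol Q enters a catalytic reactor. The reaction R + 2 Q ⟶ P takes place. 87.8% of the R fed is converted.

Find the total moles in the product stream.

2400 kmol

R reacted = 0.878 × 439 = 385.4 kmol; ν_R = −1, so ξ = 385.4/1 = 385.4 kmol.
Outlet amounts (n = n₀ + ν ξ):
  R: 439 − 1(385.4) = 53.56
  Q: 2730 − 2(385.4) = 1959
  P: 0 + 1(385.4) = 385.4
Total out = 53.56 + 1959 + 385.4 = 2398 kmol.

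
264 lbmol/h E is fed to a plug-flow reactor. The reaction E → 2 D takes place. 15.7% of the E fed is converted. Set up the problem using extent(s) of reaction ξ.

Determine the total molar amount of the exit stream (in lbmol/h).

305 lbmol/h

E reacted = 0.157 × 264 = 41.45 lbmol/h; ν_E = −1, so ξ = 41.45/1 = 41.45 lbmol/h.
Outlet amounts (n = n₀ + ν ξ):
  E: 264 − 1(41.45) = 222.6
  D: 0 + 2(41.45) = 82.9
Total out = 222.6 + 82.9 = 305.4 lbmol/h.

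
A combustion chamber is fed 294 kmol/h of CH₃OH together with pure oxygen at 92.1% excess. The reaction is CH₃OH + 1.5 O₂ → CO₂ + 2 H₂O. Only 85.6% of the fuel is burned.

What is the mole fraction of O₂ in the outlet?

Stoichiometric O₂ = 1.5 × 294 = 441 kmol/h; O₂ fed = 441 × 1.921 = 847.2 kmol/h.
Fuel reacted = 0.856 × 294 → ξ = 251.7 kmol/h.
Outlet (n = n₀ + ν ξ):
  CH₃OH: 294 − 1(251.7) = 42.34
  O₂: 847.2 − 1.5(251.7) = 469.7
  CO₂: 0 + 1(251.7) = 251.7
  H₂O: 0 + 2(251.7) = 503.3
Total out = 1267 kmol/h; y_O₂ = 469.7 / 1267 = 0.3707.

0.371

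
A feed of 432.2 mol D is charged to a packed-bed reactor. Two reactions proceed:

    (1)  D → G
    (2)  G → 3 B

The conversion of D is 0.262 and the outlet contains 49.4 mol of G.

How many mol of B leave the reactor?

192 mol

Conversion of D: D consumed = 1ξ₁ = 0.262 × 432.2 → ξ₁ = 113.2 mol.
G balance: n_G = 0 + 1ξ₁ − 1ξ₂ = 49.4 → ξ₂ = (1·113.2 − 49.4)/1 = 63.84 mol.
Outlet amounts (n = n₀ + Σ ν·ξ):
  D: 432.2 − 1(113.2) = 319
  G: 0 + 1(113.2) − 1(63.84) = 49.4
  B: 0 + 3(63.84) = 191.5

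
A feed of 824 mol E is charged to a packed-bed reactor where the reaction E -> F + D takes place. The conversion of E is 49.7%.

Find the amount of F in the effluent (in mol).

E reacted = 0.497 × 824 = 409.5 mol; ν_E = −1, so ξ = 409.5/1 = 409.5 mol.
Outlet amounts (n = n₀ + ν ξ):
  E: 824 − 1(409.5) = 414.5
  F: 0 + 1(409.5) = 409.5
  D: 0 + 1(409.5) = 409.5

410 mol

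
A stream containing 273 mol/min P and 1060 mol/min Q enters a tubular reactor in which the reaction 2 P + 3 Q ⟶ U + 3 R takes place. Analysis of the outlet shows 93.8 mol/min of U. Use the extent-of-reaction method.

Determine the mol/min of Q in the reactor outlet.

For U: n = n₀ + 1ξ → 93.8 = 0 + 1ξ, giving ξ = 93.8 mol/min.
Outlet amounts (n = n₀ + ν ξ):
  P: 273 − 2(93.8) = 85.4
  Q: 1060 − 3(93.8) = 778.6
  U: 0 + 1(93.8) = 93.8
  R: 0 + 3(93.8) = 281.4

779 mol/min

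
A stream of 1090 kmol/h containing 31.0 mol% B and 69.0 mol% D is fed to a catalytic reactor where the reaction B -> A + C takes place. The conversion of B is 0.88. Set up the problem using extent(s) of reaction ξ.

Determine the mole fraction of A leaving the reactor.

B reacted = 0.88 × 337.9 = 297.4 kmol/h; ν_B = −1, so ξ = 297.4/1 = 297.4 kmol/h.
Outlet amounts (n = n₀ + ν ξ):
  B: 337.9 − 1(297.4) = 40.55
  A: 0 + 1(297.4) = 297.4
  C: 0 + 1(297.4) = 297.4
  D: 752.1 (inert)
Total out = 1387 kmol/h; y_A = 297.4 / 1387 = 0.2143.

0.214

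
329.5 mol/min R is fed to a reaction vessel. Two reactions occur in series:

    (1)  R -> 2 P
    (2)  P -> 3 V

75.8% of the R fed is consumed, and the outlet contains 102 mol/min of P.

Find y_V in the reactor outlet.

0.868

Conversion of R: R consumed = 1ξ₁ = 0.758 × 329.5 → ξ₁ = 249.8 mol/min.
P balance: n_P = 0 + 2ξ₁ − 1ξ₂ = 102 → ξ₂ = (2·249.8 − 102)/1 = 397.5 mol/min.
Outlet amounts (n = n₀ + Σ ν·ξ):
  R: 329.5 − 1(249.8) = 79.74
  P: 0 + 2(249.8) − 1(397.5) = 102
  V: 0 + 3(397.5) = 1193
Total out = 1374 mol/min; y_V = 1193 / 1374 = 0.8678.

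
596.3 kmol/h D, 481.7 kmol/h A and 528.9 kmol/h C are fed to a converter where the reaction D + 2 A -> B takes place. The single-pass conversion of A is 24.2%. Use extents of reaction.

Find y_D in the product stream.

A reacted = 0.242 × 481.7 = 116.6 kmol/h; ν_A = −2, so ξ = 116.6/2 = 58.29 kmol/h.
Outlet amounts (n = n₀ + ν ξ):
  D: 596.3 − 1(58.29) = 538
  A: 481.7 − 2(58.29) = 365.1
  B: 0 + 1(58.29) = 58.29
  C: 528.9 (inert)
Total out = 1490 kmol/h; y_D = 538 / 1490 = 0.361.

0.361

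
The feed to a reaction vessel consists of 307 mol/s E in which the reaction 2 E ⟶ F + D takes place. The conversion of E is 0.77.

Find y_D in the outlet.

0.385

E reacted = 0.77 × 307 = 236.4 mol/s; ν_E = −2, so ξ = 236.4/2 = 118.2 mol/s.
Outlet amounts (n = n₀ + ν ξ):
  E: 307 − 2(118.2) = 70.61
  F: 0 + 1(118.2) = 118.2
  D: 0 + 1(118.2) = 118.2
Total out = 307 mol/s; y_D = 118.2 / 307 = 0.385.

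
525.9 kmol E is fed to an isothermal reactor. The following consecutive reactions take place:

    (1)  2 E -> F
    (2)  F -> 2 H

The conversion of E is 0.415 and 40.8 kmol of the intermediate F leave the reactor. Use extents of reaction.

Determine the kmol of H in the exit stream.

137 kmol

Conversion of E: E consumed = 2ξ₁ = 0.415 × 525.9 → ξ₁ = 109.1 kmol.
F balance: n_F = 0 + 1ξ₁ − 1ξ₂ = 40.8 → ξ₂ = (1·109.1 − 40.8)/1 = 68.32 kmol.
Outlet amounts (n = n₀ + Σ ν·ξ):
  E: 525.9 − 2(109.1) = 307.7
  F: 0 + 1(109.1) − 1(68.32) = 40.8
  H: 0 + 2(68.32) = 136.6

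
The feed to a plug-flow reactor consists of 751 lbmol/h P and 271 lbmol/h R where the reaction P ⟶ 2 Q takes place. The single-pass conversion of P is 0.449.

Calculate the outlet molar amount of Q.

P reacted = 0.449 × 751 = 337.2 lbmol/h; ν_P = −1, so ξ = 337.2/1 = 337.2 lbmol/h.
Outlet amounts (n = n₀ + ν ξ):
  P: 751 − 1(337.2) = 413.8
  Q: 0 + 2(337.2) = 674.4
  R: 271 (inert)

674 lbmol/h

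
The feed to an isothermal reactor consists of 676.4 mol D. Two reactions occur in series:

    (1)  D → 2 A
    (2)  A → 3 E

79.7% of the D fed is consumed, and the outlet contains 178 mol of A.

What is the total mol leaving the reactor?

Conversion of D: D consumed = 1ξ₁ = 0.797 × 676.4 → ξ₁ = 539.1 mol.
A balance: n_A = 0 + 2ξ₁ − 1ξ₂ = 178 → ξ₂ = (2·539.1 − 178)/1 = 900.2 mol.
Outlet amounts (n = n₀ + Σ ν·ξ):
  D: 676.4 − 1(539.1) = 137.3
  A: 0 + 2(539.1) − 1(900.2) = 178
  E: 0 + 3(900.2) = 2701
Total out = 137.3 + 178 + 2701 = 3016 mol.

3020 mol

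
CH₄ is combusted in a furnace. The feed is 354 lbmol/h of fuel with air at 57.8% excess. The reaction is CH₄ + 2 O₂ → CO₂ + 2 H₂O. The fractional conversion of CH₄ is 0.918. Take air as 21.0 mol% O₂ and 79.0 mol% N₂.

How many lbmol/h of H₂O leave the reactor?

650 lbmol/h

Stoichiometric O₂ = 2 × 354 = 708 lbmol/h; O₂ fed = 708 × 1.578 = 1117 lbmol/h.
N₂ fed = 1117 × 79/21 = 4203 lbmol/h.
Fuel reacted = 0.918 × 354 → ξ = 325 lbmol/h.
Outlet (n = n₀ + ν ξ):
  CH₄: 354 − 1(325) = 29.03
  O₂: 1117 − 2(325) = 467.3
  N₂: 4203 (inert)
  CO₂: 0 + 1(325) = 325
  H₂O: 0 + 2(325) = 649.9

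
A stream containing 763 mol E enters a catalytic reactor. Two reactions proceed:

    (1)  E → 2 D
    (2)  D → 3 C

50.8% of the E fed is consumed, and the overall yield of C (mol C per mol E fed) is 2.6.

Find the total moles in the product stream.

Conversion of E: E consumed = 1ξ₁ = 0.508 × 763 → ξ₁ = 387.6 mol.
Yield of C: 3ξ₂ / 763 = 2.6 → ξ₂ = 661.3 mol.
Outlet amounts (n = n₀ + Σ ν·ξ):
  E: 763 − 1(387.6) = 375.4
  D: 0 + 2(387.6) − 1(661.3) = 113.9
  C: 0 + 3(661.3) = 1984
Total out = 375.4 + 113.9 + 1984 = 2473 mol.

2470 mol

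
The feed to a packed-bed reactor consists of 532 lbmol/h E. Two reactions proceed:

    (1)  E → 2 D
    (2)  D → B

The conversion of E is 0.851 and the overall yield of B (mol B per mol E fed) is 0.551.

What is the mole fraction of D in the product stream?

0.622

Conversion of E: E consumed = 1ξ₁ = 0.851 × 532 → ξ₁ = 452.7 lbmol/h.
Yield of B: 1ξ₂ / 532 = 0.551 → ξ₂ = 293.1 lbmol/h.
Outlet amounts (n = n₀ + Σ ν·ξ):
  E: 532 − 1(452.7) = 79.27
  D: 0 + 2(452.7) − 1(293.1) = 612.3
  B: 0 + 1(293.1) = 293.1
Total out = 984.7 lbmol/h; y_D = 612.3 / 984.7 = 0.6218.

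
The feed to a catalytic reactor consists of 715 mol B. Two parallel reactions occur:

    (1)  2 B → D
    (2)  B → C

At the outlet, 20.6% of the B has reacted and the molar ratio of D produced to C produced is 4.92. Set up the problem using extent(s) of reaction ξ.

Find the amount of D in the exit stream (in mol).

Conversion of B: B consumed = 0.206 × 715 = 147.3 mol = 2ξ₁ + 1ξ₂.
Selectivity: 1ξ₁ / (1ξ₂) = 4.92 → ξ₁ = 4.92 ξ₂.
Substitute: (2·4.92 + 1) ξ₂ = 147.3 → ξ₂ = 13.59 mol, ξ₁ = 66.85 mol.
Outlet amounts (n = n₀ + Σ ν·ξ):
  B: 715 − 2(66.85) − 1(13.59) = 567.7
  D: 0 + 1(66.85) = 66.85
  C: 0 + 1(13.59) = 13.59

66.9 mol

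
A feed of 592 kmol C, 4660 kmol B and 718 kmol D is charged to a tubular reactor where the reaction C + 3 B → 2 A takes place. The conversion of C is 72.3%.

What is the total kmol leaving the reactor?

5110 kmol

C reacted = 0.723 × 592 = 428 kmol; ν_C = −1, so ξ = 428/1 = 428 kmol.
Outlet amounts (n = n₀ + ν ξ):
  C: 592 − 1(428) = 164
  B: 4660 − 3(428) = 3376
  A: 0 + 2(428) = 856
  D: 718 (inert)
Total out = 164 + 3376 + 856 + 718 = 5114 kmol.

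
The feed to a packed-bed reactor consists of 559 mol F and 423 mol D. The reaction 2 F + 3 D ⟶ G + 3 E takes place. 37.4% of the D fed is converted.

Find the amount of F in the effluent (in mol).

454 mol

D reacted = 0.374 × 423 = 158.2 mol; ν_D = −3, so ξ = 158.2/3 = 52.73 mol.
Outlet amounts (n = n₀ + ν ξ):
  F: 559 − 2(52.73) = 453.5
  D: 423 − 3(52.73) = 264.8
  G: 0 + 1(52.73) = 52.73
  E: 0 + 3(52.73) = 158.2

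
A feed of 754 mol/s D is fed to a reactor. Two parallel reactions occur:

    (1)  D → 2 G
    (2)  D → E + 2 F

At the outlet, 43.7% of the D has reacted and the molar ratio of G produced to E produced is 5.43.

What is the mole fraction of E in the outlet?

Conversion of D: D consumed = 0.437 × 754 = 329.5 mol/s = 1ξ₁ + 1ξ₂.
Selectivity: 2ξ₁ / (1ξ₂) = 5.43 → ξ₁ = 2.715 ξ₂.
Substitute: (1·2.715 + 1) ξ₂ = 329.5 → ξ₂ = 88.69 mol/s, ξ₁ = 240.8 mol/s.
Outlet amounts (n = n₀ + Σ ν·ξ):
  D: 754 − 1(240.8) − 1(88.69) = 424.5
  G: 0 + 2(240.8) = 481.6
  E: 0 + 1(88.69) = 88.69
  F: 0 + 2(88.69) = 177.4
Total out = 1172 mol/s; y_E = 88.69 / 1172 = 0.07567.

0.0757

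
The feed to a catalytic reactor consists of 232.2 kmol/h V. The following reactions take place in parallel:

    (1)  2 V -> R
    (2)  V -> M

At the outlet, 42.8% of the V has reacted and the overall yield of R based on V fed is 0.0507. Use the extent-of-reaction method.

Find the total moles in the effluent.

Yield of R: 1ξ₁ / 232.2 = 0.0507 → ξ₁ = 11.77 kmol/h.
Conversion of V: 2ξ₁ + 1ξ₂ = 0.428 × 232.2 = 99.38 → ξ₂ = 75.84 kmol/h.
Outlet amounts (n = n₀ + Σ ν·ξ):
  V: 232.2 − 2(11.77) − 1(75.84) = 132.8
  R: 0 + 1(11.77) = 11.77
  M: 0 + 1(75.84) = 75.84
Total out = 132.8 + 11.77 + 75.84 = 220.4 kmol/h.

220 kmol/h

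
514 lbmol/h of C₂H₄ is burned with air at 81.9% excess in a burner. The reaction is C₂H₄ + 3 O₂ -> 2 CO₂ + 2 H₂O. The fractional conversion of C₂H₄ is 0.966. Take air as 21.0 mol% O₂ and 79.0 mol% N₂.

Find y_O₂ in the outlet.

0.0948

Stoichiometric O₂ = 3 × 514 = 1542 lbmol/h; O₂ fed = 1542 × 1.819 = 2805 lbmol/h.
N₂ fed = 2805 × 79/21 = 10550 lbmol/h.
Fuel reacted = 0.966 × 514 → ξ = 496.5 lbmol/h.
Outlet (n = n₀ + ν ξ):
  C₂H₄: 514 − 1(496.5) = 17.48
  O₂: 2805 − 3(496.5) = 1315
  N₂: 10550 (inert)
  CO₂: 0 + 2(496.5) = 993
  H₂O: 0 + 2(496.5) = 993
Total out = 13870 lbmol/h; y_O₂ = 1315 / 13870 = 0.09483.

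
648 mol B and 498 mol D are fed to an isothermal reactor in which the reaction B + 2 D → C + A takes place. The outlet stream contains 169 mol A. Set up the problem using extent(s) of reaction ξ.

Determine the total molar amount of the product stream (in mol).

For A: n = n₀ + 1ξ → 169 = 0 + 1ξ, giving ξ = 169 mol.
Outlet amounts (n = n₀ + ν ξ):
  B: 648 − 1(169) = 479
  D: 498 − 2(169) = 160
  C: 0 + 1(169) = 169
  A: 0 + 1(169) = 169
Total out = 479 + 160 + 169 + 169 = 977 mol.

977 mol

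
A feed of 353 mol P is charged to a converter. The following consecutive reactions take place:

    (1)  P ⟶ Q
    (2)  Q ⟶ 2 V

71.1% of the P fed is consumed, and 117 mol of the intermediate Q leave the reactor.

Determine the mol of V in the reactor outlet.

268 mol

Conversion of P: P consumed = 1ξ₁ = 0.711 × 353 → ξ₁ = 251 mol.
Q balance: n_Q = 0 + 1ξ₁ − 1ξ₂ = 117 → ξ₂ = (1·251 − 117)/1 = 134 mol.
Outlet amounts (n = n₀ + Σ ν·ξ):
  P: 353 − 1(251) = 102
  Q: 0 + 1(251) − 1(134) = 117
  V: 0 + 2(134) = 268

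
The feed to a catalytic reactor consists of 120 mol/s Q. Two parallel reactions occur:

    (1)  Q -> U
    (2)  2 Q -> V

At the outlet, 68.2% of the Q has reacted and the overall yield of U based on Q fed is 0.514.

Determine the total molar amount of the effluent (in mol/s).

110 mol/s

Yield of U: 1ξ₁ / 120 = 0.514 → ξ₁ = 61.68 mol/s.
Conversion of Q: 1ξ₁ + 2ξ₂ = 0.682 × 120 = 81.84 → ξ₂ = 10.08 mol/s.
Outlet amounts (n = n₀ + Σ ν·ξ):
  Q: 120 − 1(61.68) − 2(10.08) = 38.16
  U: 0 + 1(61.68) = 61.68
  V: 0 + 1(10.08) = 10.08
Total out = 38.16 + 61.68 + 10.08 = 109.9 mol/s.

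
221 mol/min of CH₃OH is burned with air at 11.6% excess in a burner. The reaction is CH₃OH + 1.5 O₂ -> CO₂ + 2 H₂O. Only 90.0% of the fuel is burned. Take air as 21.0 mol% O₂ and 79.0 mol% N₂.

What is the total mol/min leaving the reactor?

2080 mol/min

Stoichiometric O₂ = 1.5 × 221 = 331.5 mol/min; O₂ fed = 331.5 × 1.116 = 370 mol/min.
N₂ fed = 370 × 79/21 = 1392 mol/min.
Fuel reacted = 0.9 × 221 → ξ = 198.9 mol/min.
Outlet (n = n₀ + ν ξ):
  CH₃OH: 221 − 1(198.9) = 22.1
  O₂: 370 − 1.5(198.9) = 71.6
  N₂: 1392 (inert)
  CO₂: 0 + 1(198.9) = 198.9
  H₂O: 0 + 2(198.9) = 397.8
Total out = 22.1 + 71.6 + 1392 + 198.9 + 397.8 = 2082 mol/min.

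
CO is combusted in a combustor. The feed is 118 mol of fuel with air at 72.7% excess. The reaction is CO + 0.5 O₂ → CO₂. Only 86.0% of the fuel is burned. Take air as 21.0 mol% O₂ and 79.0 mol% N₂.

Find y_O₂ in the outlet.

Stoichiometric O₂ = 0.5 × 118 = 59 mol; O₂ fed = 59 × 1.727 = 101.9 mol.
N₂ fed = 101.9 × 79/21 = 383.3 mol.
Fuel reacted = 0.86 × 118 → ξ = 101.5 mol.
Outlet (n = n₀ + ν ξ):
  CO: 118 − 1(101.5) = 16.52
  O₂: 101.9 − 0.5(101.5) = 51.15
  N₂: 383.3 (inert)
  CO₂: 0 + 1(101.5) = 101.5
Total out = 552.5 mol; y_O₂ = 51.15 / 552.5 = 0.09259.

0.0926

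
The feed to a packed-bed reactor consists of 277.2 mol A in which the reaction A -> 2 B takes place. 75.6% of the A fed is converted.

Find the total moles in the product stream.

487 mol

A reacted = 0.756 × 277.2 = 209.6 mol; ν_A = −1, so ξ = 209.6/1 = 209.6 mol.
Outlet amounts (n = n₀ + ν ξ):
  A: 277.2 − 1(209.6) = 67.64
  B: 0 + 2(209.6) = 419.1
Total out = 67.64 + 419.1 = 486.8 mol.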